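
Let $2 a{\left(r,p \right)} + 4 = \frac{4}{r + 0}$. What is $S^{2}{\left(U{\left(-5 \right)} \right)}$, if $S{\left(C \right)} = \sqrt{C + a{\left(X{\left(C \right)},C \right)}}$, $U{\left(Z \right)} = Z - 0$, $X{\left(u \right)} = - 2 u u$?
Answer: $- \frac{176}{25} \approx -7.04$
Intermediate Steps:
$X{\left(u \right)} = - 2 u^{2}$
$a{\left(r,p \right)} = -2 + \frac{2}{r}$ ($a{\left(r,p \right)} = -2 + \frac{4 \frac{1}{r + 0}}{2} = -2 + \frac{4 \frac{1}{r}}{2} = -2 + \frac{2}{r}$)
$U{\left(Z \right)} = Z$ ($U{\left(Z \right)} = Z + 0 = Z$)
$S{\left(C \right)} = \sqrt{-2 + C - \frac{1}{C^{2}}}$ ($S{\left(C \right)} = \sqrt{C - \left(2 - \frac{2}{\left(-2\right) C^{2}}\right)} = \sqrt{C - \left(2 - 2 \left(- \frac{1}{2 C^{2}}\right)\right)} = \sqrt{C - \left(2 + \frac{1}{C^{2}}\right)} = \sqrt{-2 + C - \frac{1}{C^{2}}}$)
$S^{2}{\left(U{\left(-5 \right)} \right)} = \left(\sqrt{-2 - 5 - \frac{1}{25}}\right)^{2} = \left(\sqrt{- \frac{176}{25}}\right)^{2} = \left(\frac{4 i \sqrt{11}}{5}\right)^{2} = - \frac{176}{25}$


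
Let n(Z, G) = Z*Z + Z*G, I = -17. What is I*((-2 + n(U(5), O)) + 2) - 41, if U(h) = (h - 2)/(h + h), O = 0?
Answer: -4253/100 ≈ -42.530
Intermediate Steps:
U(h) = (-2 + h)/(2*h) (U(h) = (-2 + h)/((2*h)) = (-2 + h)*(1/(2*h)) = (-2 + h)/(2*h))
n(Z, G) = Z**2 + G*Z
I*((-2 + n(U(5), O)) + 2) - 41 = -17*((-2 + ((1/2)*(-2 + 5)/5)*(0 + (1/2)*(-2 + 5)/5)) + 2) - 41 = -17*((-2 + ((1/2)*(1/5)*3)*(0 + (1/2)*(1/5)*3)) + 2) - 41 = -17*((-2 + 3*(0 + 3/10)/10) + 2) - 41 = -17*((-2 + (3/10)*(3/10)) + 2) - 41 = -17*((-2 + 9/100) + 2) - 41 = -17*(-191/100 + 2) - 41 = -17*9/100 - 41 = -153/100 - 41 = -4253/100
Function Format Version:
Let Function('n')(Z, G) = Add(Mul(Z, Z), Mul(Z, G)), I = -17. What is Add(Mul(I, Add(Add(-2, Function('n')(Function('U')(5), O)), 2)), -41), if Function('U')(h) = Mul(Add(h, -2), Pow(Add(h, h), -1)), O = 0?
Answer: Rational(-4253, 100) ≈ -42.530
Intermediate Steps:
Function('U')(h) = Mul(Rational(1, 2), Pow(h, -1), Add(-2, h)) (Function('U')(h) = Mul(Add(-2, h), Pow(Mul(2, h), -1)) = Mul(Add(-2, h), Mul(Rational(1, 2), Pow(h, -1))) = Mul(Rational(1, 2), Pow(h, -1), Add(-2, h)))
Function('n')(Z, G) = Add(Pow(Z, 2), Mul(G, Z))
Add(Mul(I, Add(Add(-2, Function('n')(Function('U')(5), O)), 2)), -41) = Add(Mul(-17, Add(Add(-2, Mul(Mul(Rational(1, 2), Pow(5, -1), Add(-2, 5)), Add(0, Mul(Rational(1, 2), Pow(5, -1), Add(-2, 5))))), 2)), -41) = Add(Mul(-17, Add(Add(-2, Mul(Mul(Rational(1, 2), Rational(1, 5), 3), Add(0, Mul(Rational(1, 2), Rational(1, 5), 3)))), 2)), -41) = Add(Mul(-17, Add(Add(-2, Mul(Rational(3, 10), Add(0, Rational(3, 10)))), 2)), -41) = Add(Mul(-17, Add(Add(-2, Mul(Rational(3, 10), Rational(3, 10))), 2)), -41) = Add(Mul(-17, Add(Add(-2, Rational(9, 100)), 2)), -41) = Add(Mul(-17, Add(Rational(-191, 100), 2)), -41) = Add(Mul(-17, Rational(9, 100)), -41) = Add(Rational(-153, 100), -41) = Rational(-4253, 100)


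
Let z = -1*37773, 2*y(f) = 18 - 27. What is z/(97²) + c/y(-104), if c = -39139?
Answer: 736177745/84681 ≈ 8693.5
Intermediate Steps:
y(f) = -9/2 (y(f) = (18 - 27)/2 = (½)*(-9) = -9/2)
z = -37773
z/(97²) + c/y(-104) = -37773/(97²) - 39139/(-9/2) = -37773/9409 - 39139*(-2/9) = -37773*1/9409 + 78278/9 = -37773/9409 + 78278/9 = 736177745/84681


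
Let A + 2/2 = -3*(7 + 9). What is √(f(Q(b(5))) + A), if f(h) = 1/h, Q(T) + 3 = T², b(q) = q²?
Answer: I*√18956694/622 ≈ 6.9999*I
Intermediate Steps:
A = -49 (A = -1 - 3*(7 + 9) = -1 - 3*16 = -1 - 48 = -49)
Q(T) = -3 + T²
f(h) = 1/h
√(f(Q(b(5))) + A) = √(1/(-3 + (5²)²) - 49) = √(1/(-3 + 25²) - 49) = √(1/(-3 + 625) - 49) = √(1/622 - 49) = √(-30477/622) = I*√18956694/622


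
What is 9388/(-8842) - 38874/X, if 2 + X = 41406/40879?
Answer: 3512677702639/89198096 ≈ 39381.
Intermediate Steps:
X = -40352/40879 (X = -2 + 41406/40879 = -40352/40879 ≈ -0.98711)
9388/(-8842) - 38874/X = 9388/(-8842) - 38874/(-40352/40879) = 9388*(-1/8842) - 38874*(-40879/40352) = -4694/4421 + 794565123/20176 = 3512677702639/89198096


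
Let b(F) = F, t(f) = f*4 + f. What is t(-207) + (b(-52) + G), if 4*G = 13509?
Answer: 9161/4 ≈ 2290.3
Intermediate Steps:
t(f) = 5*f (t(f) = 4*f + f = 5*f)
G = 13509/4 (G = (¼)*13509 = 13509/4 ≈ 3377.3)
t(-207) + (b(-52) + G) = 5*(-207) + (-52 + 13509/4) = -1035 + 13301/4 = 9161/4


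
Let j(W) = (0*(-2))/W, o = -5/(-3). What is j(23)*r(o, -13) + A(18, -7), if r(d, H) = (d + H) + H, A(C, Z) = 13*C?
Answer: 234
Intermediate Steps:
o = 5/3 (o = -5*(-1)/3 = -1*(-5/3) = 5/3 ≈ 1.6667)
j(W) = 0 (j(W) = 0/W = 0)
r(d, H) = d + 2*H (r(d, H) = (H + d) + H = d + 2*H)
j(23)*r(o, -13) + A(18, -7) = 0*(5/3 + 2*(-13)) + 13*18 = 0*(5/3 - 26) + 234 = 0*(-73/3) + 234 = 0 + 234 = 234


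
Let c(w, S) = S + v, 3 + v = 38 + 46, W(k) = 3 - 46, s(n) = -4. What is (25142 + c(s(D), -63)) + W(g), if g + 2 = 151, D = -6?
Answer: 25117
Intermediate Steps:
g = 149 (g = -2 + 151 = 149)
W(k) = -43
v = 81 (v = -3 + (38 + 46) = -3 + 84 = 81)
c(w, S) = 81 + S (c(w, S) = S + 81 = 81 + S)
(25142 + c(s(D), -63)) + W(g) = (25142 + (81 - 63)) - 43 = (25142 + 18) - 43 = 25160 - 43 = 25117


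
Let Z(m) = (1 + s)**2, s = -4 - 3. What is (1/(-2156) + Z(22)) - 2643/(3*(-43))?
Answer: 5236881/92708 ≈ 56.488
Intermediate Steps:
s = -7
Z(m) = 36 (Z(m) = (1 - 7)**2 = (-6)**2 = 36)
(1/(-2156) + Z(22)) - 2643/(3*(-43)) = (1/(-2156) + 36) - 2643/(3*(-43)) = (-1/2156 + 36) - 2643/(-129) = 77615/2156 - 2643*(-1/129) = 77615/2156 + 881/43 = 5236881/92708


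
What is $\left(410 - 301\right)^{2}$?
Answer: $11881$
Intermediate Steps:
$\left(410 - 301\right)^{2} = 109^{2} = 11881$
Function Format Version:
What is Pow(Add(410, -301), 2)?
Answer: 11881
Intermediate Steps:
Pow(Add(410, -301), 2) = Pow(109, 2) = 11881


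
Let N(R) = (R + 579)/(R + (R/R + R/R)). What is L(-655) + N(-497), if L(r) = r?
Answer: -324307/495 ≈ -655.17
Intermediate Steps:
N(R) = (579 + R)/(2 + R) (N(R) = (579 + R)/(R + (1 + 1)) = (579 + R)/(R + 2) = (579 + R)/(2 + R))
L(-655) + N(-497) = -655 + (579 - 497)/(2 - 497) = -655 + 82/(-495) = -655 - 1/495*82 = -655 - 82/495 = -324307/495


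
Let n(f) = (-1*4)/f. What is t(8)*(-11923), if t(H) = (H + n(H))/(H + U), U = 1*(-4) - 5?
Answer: 178845/2 ≈ 89423.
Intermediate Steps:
U = -9 (U = -4 - 5 = -9)
n(f) = -4/f
t(H) = (H - 4/H)/(-9 + H) (t(H) = (H - 4/H)/(H - 9) = (H - 4/H)/(-9 + H))
t(8)*(-11923) = ((-4 + 8**2)/(8*(-9 + 8)))*(-11923) = ((1/8)*(-4 + 64)/(-1))*(-11923) = ((1/8)*(-1)*60)*(-11923) = -15/2*(-11923) = 178845/2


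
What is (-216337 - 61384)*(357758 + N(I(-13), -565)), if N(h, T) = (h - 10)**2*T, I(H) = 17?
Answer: -91668203633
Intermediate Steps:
N(h, T) = T*(-10 + h)**2 (N(h, T) = (-10 + h)**2*T = T*(-10 + h)**2)
(-216337 - 61384)*(357758 + N(I(-13), -565)) = (-216337 - 61384)*(357758 - 565*(-10 + 17)**2) = -277721*(357758 - 565*7**2) = -277721*(357758 - 565*49) = -277721*(357758 - 27685) = -277721*330073 = -91668203633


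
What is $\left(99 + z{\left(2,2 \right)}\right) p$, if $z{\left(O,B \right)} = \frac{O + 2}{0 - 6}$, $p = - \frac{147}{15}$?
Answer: $- \frac{2891}{3} \approx -963.67$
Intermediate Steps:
$p = - \frac{49}{5}$ ($p = \left(-147\right) \frac{1}{15} = - \frac{49}{5} \approx -9.8$)
$z{\left(O,B \right)} = - \frac{1}{3} - \frac{O}{6}$ ($z{\left(O,B \right)} = \frac{2 + O}{-6} = \left(2 + O\right) \left(- \frac{1}{6}\right) = - \frac{1}{3} - \frac{O}{6}$)
$\left(99 + z{\left(2,2 \right)}\right) p = \left(99 - \frac{2}{3}\right) \left(- \frac{49}{5}\right) = \frac{295}{3} \left(- \frac{49}{5}\right) = - \frac{2891}{3}$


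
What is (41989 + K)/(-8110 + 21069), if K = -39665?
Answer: 2324/12959 ≈ 0.17933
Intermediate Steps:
(41989 + K)/(-8110 + 21069) = (41989 - 39665)/(-8110 + 21069) = 2324/12959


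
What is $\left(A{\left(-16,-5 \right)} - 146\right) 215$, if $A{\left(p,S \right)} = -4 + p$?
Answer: $-35690$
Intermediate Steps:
$\left(A{\left(-16,-5 \right)} - 146\right) 215 = \left(\left(-4 - 16\right) - 146\right) 215 = \left(-20 - 146\right) 215 = \left(-166\right) 215 = -35690$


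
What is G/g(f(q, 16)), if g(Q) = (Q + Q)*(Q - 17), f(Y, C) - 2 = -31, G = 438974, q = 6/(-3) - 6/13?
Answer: 219487/1334 ≈ 164.53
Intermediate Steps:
q = -32/13 (q = 6*(-⅓) - 6*1/13 = -2 - 6/13 = -32/13 ≈ -2.4615)
f(Y, C) = -29 (f(Y, C) = 2 - 31 = -29)
g(Q) = 2*Q*(-17 + Q) (g(Q) = (2*Q)*(-17 + Q) = 2*Q*(-17 + Q))
G/g(f(q, 16)) = 438974/((2*(-29)*(-17 - 29))) = 438974/((2*(-29)*(-46))) = 438974/2668 = 438974*(1/2668) = 219487/1334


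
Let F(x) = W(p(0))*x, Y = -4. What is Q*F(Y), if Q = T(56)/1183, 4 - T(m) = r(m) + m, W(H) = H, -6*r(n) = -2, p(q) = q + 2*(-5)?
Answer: -6280/3549 ≈ -1.7695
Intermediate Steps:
p(q) = -10 + q (p(q) = q - 10 = -10 + q)
r(n) = ⅓ (r(n) = -⅙*(-2) = ⅓)
T(m) = 11/3 - m (T(m) = 4 - (⅓ + m) = 4 + (-⅓ - m) = 11/3 - m)
Q = -157/3549 (Q = (11/3 - 1*56)/1183 = (11/3 - 56)*(1/1183) = -157/3*1/1183 = -157/3549 ≈ -0.044238)
F(x) = -10*x (F(x) = (-10 + 0)*x = -10*x)
Q*F(Y) = -(-1570)*(-4)/3549 = -157/3549*40 = -6280/3549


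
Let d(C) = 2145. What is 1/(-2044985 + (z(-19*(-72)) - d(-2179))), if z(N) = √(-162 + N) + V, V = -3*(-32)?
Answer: -1023517/2095174097975 - 3*√134/4190348195950 ≈ -4.8852e-7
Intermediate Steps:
V = 96
z(N) = 96 + √(-162 + N) (z(N) = √(-162 + N) + 96 = 96 + √(-162 + N))
1/(-2044985 + (z(-19*(-72)) - d(-2179))) = 1/(-2044985 + ((96 + √(-162 - 19*(-72))) - 1*2145)) = 1/(-2044985 + ((96 + √(-162 + 1368)) - 2145)) = 1/(-2044985 + ((96 + √1206) - 2145)) = 1/(-2044985 + ((96 + 3*√134) - 2145)) = 1/(-2044985 + (-2049 + 3*√134)) = 1/(-2047034 + 3*√134)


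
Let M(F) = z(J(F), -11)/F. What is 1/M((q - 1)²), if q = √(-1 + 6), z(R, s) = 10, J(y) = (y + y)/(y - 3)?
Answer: ⅗ - √5/5 ≈ 0.15279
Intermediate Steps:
J(y) = 2*y/(-3 + y) (J(y) = (2*y)/(-3 + y) = 2*y/(-3 + y))
q = √5 ≈ 2.2361
M(F) = 10/F
1/M((q - 1)²) = 1/(10/((√5 - 1)²)) = 1/(10/((-1 + √5)²)) = 1/(10/(-1 + √5)²) = (-1 + √5)²/10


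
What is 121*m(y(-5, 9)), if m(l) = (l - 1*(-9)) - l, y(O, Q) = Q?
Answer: 1089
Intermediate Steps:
m(l) = 9 (m(l) = (l + 9) - l = (9 + l) - l = 9)
121*m(y(-5, 9)) = 121*9 = 1089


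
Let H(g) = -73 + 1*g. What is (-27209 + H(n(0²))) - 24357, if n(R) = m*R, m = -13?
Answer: -51639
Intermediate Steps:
n(R) = -13*R
H(g) = -73 + g
(-27209 + H(n(0²))) - 24357 = (-27209 + (-73 - 13*0²)) - 24357 = (-27209 + (-73 - 13*0)) - 24357 = (-27209 + (-73 + 0)) - 24357 = (-27209 - 73) - 24357 = -27282 - 24357 = -51639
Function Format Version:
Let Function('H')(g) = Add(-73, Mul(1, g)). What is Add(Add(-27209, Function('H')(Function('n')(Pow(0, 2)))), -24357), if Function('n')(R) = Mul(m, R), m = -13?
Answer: -51639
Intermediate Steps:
Function('n')(R) = Mul(-13, R)
Function('H')(g) = Add(-73, g)
Add(Add(-27209, Function('H')(Function('n')(Pow(0, 2)))), -24357) = Add(Add(-27209, Add(-73, Mul(-13, Pow(0, 2)))), -24357) = Add(Add(-27209, Add(-73, Mul(-13, 0))), -24357) = Add(Add(-27209, Add(-73, 0)), -24357) = Add(Add(-27209, -73), -24357) = Add(-27282, -24357) = -51639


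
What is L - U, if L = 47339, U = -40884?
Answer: 88223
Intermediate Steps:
L - U = 47339 - 1*(-40884) = 47339 + 40884 = 88223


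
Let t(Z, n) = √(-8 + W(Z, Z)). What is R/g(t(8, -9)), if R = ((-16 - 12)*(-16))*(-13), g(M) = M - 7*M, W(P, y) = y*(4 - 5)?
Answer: -728*I/3 ≈ -242.67*I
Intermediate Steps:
W(P, y) = -y (W(P, y) = y*(-1) = -y)
t(Z, n) = √(-8 - Z)
g(M) = -6*M
R = -5824 (R = -28*(-16)*(-13) = 448*(-13) = -5824)
R/g(t(8, -9)) = -5824*(-1/(6*√(-8 - 1*8))) = -5824*(-1/(6*√(-8 - 8))) = -5824*I/24 = -728*I/3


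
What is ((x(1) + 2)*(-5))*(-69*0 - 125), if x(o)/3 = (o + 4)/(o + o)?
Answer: 11875/2 ≈ 5937.5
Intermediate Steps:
x(o) = 3*(4 + o)/(2*o) (x(o) = 3*((o + 4)/(o + o)) = 3*((4 + o)/((2*o))) = 3*((4 + o)*(1/(2*o))) = 3*((4 + o)/(2*o)) = 3*(4 + o)/(2*o))
((x(1) + 2)*(-5))*(-69*0 - 125) = (((3/2 + 6/1) + 2)*(-5))*(-69*0 - 125) = (((3/2 + 6*1) + 2)*(-5))*(0 - 125) = (((3/2 + 6) + 2)*(-5))*(-125) = ((15/2 + 2)*(-5))*(-125) = ((19/2)*(-5))*(-125) = -95/2*(-125) = 11875/2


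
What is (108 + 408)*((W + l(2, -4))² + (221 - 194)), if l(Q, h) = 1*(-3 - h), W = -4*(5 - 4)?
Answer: 18576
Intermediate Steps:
W = -4 (W = -4*1 = -4)
l(Q, h) = -3 - h
(108 + 408)*((W + l(2, -4))² + (221 - 194)) = (108 + 408)*((-4 + (-3 - 1*(-4)))² + (221 - 194)) = 516*((-4 + (-3 + 4))² + 27) = 516*((-4 + 1)² + 27) = 516*((-3)² + 27) = 516*(9 + 27) = 516*36 = 18576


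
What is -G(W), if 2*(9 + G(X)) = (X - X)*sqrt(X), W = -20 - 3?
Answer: 9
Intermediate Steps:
W = -23
G(X) = -9 (G(X) = -9 + ((X - X)*sqrt(X))/2 = -9 + (0*sqrt(X))/2 = -9 + (1/2)*0 = -9 + 0 = -9)
-G(W) = -1*(-9) = 9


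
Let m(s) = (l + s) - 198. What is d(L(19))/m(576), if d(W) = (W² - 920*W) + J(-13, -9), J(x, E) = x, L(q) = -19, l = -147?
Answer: 17828/231 ≈ 77.177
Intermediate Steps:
d(W) = -13 + W² - 920*W (d(W) = (W² - 920*W) - 13 = -13 + W² - 920*W)
m(s) = -345 + s (m(s) = (-147 + s) - 198 = -345 + s)
d(L(19))/m(576) = (-13 + (-19)² - 920*(-19))/(-345 + 576) = (-13 + 361 + 17480)/231 = 17828*(1/231) = 17828/231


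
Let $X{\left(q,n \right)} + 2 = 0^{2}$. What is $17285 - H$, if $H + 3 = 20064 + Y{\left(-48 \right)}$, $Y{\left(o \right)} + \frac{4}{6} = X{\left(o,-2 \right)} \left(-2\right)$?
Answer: $- \frac{8338}{3} \approx -2779.3$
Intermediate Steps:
$X{\left(q,n \right)} = -2$ ($X{\left(q,n \right)} = -2 + 0^{2} = -2 + 0 = -2$)
$Y{\left(o \right)} = \frac{10}{3}$ ($Y{\left(o \right)} = - \frac{2}{3} - -4 = - \frac{2}{3} + 4 = \frac{10}{3}$)
$H = \frac{60193}{3}$ ($H = -3 + \left(20064 + \frac{10}{3}\right) = -3 + \frac{60202}{3} = \frac{60193}{3} \approx 20064.0$)
$17285 - H = 17285 - \frac{60193}{3} = - \frac{8338}{3}$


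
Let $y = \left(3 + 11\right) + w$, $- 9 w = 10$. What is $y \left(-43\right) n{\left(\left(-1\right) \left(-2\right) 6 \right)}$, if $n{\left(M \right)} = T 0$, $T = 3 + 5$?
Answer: $0$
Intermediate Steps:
$w = - \frac{10}{9}$ ($w = \left(- \frac{1}{9}\right) 10 = - \frac{10}{9} \approx -1.1111$)
$T = 8$
$y = \frac{116}{9}$ ($y = \left(3 + 11\right) - \frac{10}{9} = 14 - \frac{10}{9} = \frac{116}{9} \approx 12.889$)
$n{\left(M \right)} = 0$ ($n{\left(M \right)} = 8 \cdot 0 = 0$)
$y \left(-43\right) n{\left(\left(-1\right) \left(-2\right) 6 \right)} = \frac{116}{9} \left(-43\right) 0 = \left(- \frac{4988}{9}\right) 0 = 0$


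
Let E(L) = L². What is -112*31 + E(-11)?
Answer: -3351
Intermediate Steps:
-112*31 + E(-11) = -112*31 + (-11)² = -3472 + 121 = -3351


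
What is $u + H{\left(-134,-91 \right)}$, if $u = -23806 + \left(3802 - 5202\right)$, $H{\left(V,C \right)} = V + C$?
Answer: $-25431$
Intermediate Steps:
$H{\left(V,C \right)} = C + V$
$u = -25206$ ($u = -23806 + \left(3802 - 5202\right) = -23806 - 1400 = -25206$)
$u + H{\left(-134,-91 \right)} = -25206 - 225 = -25431$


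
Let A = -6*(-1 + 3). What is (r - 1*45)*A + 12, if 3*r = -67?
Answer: 820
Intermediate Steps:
r = -67/3 (r = (1/3)*(-67) = -67/3 ≈ -22.333)
A = -12 (A = -6*2 = -12)
(r - 1*45)*A + 12 = (-67/3 - 1*45)*(-12) + 12 = (-67/3 - 45)*(-12) + 12 = -202/3*(-12) + 12 = 808 + 12 = 820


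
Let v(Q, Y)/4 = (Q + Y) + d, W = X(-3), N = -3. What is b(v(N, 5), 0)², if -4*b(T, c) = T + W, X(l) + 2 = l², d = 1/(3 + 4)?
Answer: 11881/784 ≈ 15.154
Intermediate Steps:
d = ⅐ (d = 1/7 = ⅐ ≈ 0.14286)
X(l) = -2 + l²
W = 7 (W = -2 + (-3)² = -2 + 9 = 7)
v(Q, Y) = 4/7 + 4*Q + 4*Y (v(Q, Y) = 4*((Q + Y) + ⅐) = 4*(⅐ + Q + Y) = 4/7 + 4*Q + 4*Y)
b(T, c) = -7/4 - T/4 (b(T, c) = -(T + 7)/4 = -(7 + T)/4 = -7/4 - T/4)
b(v(N, 5), 0)² = (-7/4 - (4/7 + 4*(-3) + 4*5)/4)² = (-7/4 - (4/7 - 12 + 20)/4)² = (-7/4 - ¼*60/7)² = (-7/4 - 15/7)² = (-109/28)² = 11881/784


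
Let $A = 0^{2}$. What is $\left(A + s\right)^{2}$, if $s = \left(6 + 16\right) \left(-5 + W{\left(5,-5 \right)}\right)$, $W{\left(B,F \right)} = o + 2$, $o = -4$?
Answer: $23716$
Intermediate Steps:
$W{\left(B,F \right)} = -2$ ($W{\left(B,F \right)} = -4 + 2 = -2$)
$A = 0$
$s = -154$ ($s = \left(6 + 16\right) \left(-5 - 2\right) = 22 \left(-7\right) = -154$)
$\left(A + s\right)^{2} = \left(0 - 154\right)^{2} = \left(-154\right)^{2} = 23716$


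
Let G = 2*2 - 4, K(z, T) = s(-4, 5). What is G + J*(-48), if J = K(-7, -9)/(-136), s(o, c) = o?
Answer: -24/17 ≈ -1.4118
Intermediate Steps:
K(z, T) = -4
J = 1/34 (J = -4/(-136) = -4*(-1/136) = 1/34 ≈ 0.029412)
G = 0 (G = 4 - 4 = 0)
G + J*(-48) = 0 + (1/34)*(-48) = 0 - 24/17 = -24/17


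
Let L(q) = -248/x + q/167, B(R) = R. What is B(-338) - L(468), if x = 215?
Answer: -12195094/35905 ≈ -339.65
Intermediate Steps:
L(q) = -248/215 + q/167
B(-338) - L(468) = -338 - (-248/215 + (1/167)*468) = -338 - (-248/215 + 468/167) = -338 - 1*59204/35905 = -338 - 59204/35905 = -12195094/35905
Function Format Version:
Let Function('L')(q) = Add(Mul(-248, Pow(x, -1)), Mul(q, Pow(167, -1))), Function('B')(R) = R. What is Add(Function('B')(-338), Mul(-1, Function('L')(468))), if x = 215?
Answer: Rational(-12195094, 35905) ≈ -339.65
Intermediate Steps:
Function('L')(q) = Add(Rational(-248, 215), Mul(Rational(1, 167), q)) (Function('L')(q) = Add(Mul(-248, Pow(215, -1)), Mul(q, Pow(167, -1))) = Add(Mul(-248, Rational(1, 215)), Mul(q, Rational(1, 167))) = Add(Rational(-248, 215), Mul(Rational(1, 167), q)))
Add(Function('B')(-338), Mul(-1, Function('L')(468))) = Add(-338, Mul(-1, Add(Rational(-248, 215), Mul(Rational(1, 167), 468)))) = Add(-338, Mul(-1, Add(Rational(-248, 215), Rational(468, 167)))) = Add(-338, Mul(-1, Rational(59204, 35905))) = Add(-338, Rational(-59204, 35905)) = Rational(-12195094, 35905)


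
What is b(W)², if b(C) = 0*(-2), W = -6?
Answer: 0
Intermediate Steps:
b(C) = 0
b(W)² = 0² = 0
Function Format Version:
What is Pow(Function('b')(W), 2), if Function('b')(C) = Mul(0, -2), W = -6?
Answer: 0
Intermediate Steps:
Function('b')(C) = 0
Pow(Function('b')(W), 2) = Pow(0, 2) = 0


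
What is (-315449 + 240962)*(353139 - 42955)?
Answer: -23104675608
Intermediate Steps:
(-315449 + 240962)*(353139 - 42955) = -74487*310184 = -23104675608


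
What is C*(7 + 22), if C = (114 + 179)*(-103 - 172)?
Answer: -2336675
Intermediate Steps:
C = -80575 (C = 293*(-275) = -80575)
C*(7 + 22) = -80575*(7 + 22) = -80575*29 = -2336675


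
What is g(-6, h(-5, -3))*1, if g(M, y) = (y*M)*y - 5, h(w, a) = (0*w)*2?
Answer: -5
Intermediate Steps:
h(w, a) = 0 (h(w, a) = 0*2 = 0)
g(M, y) = -5 + M*y² (g(M, y) = (M*y)*y - 5 = M*y² - 5 = -5 + M*y²)
g(-6, h(-5, -3))*1 = (-5 - 6*0²)*1 = (-5 - 6*0)*1 = (-5 + 0)*1 = -5*1 = -5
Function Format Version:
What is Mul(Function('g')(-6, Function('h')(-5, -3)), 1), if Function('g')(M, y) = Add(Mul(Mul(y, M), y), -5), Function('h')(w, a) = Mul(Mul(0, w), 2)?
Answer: -5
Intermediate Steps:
Function('h')(w, a) = 0 (Function('h')(w, a) = Mul(0, 2) = 0)
Function('g')(M, y) = Add(-5, Mul(M, Pow(y, 2))) (Function('g')(M, y) = Add(Mul(Mul(M, y), y), -5) = Add(Mul(M, Pow(y, 2)), -5) = Add(-5, Mul(M, Pow(y, 2))))
Mul(Function('g')(-6, Function('h')(-5, -3)), 1) = Mul(Add(-5, Mul(-6, Pow(0, 2))), 1) = Mul(Add(-5, Mul(-6, 0)), 1) = Mul(Add(-5, 0), 1) = Mul(-5, 1) = -5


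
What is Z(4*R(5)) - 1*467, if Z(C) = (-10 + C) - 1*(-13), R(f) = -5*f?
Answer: -564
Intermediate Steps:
Z(C) = 3 + C (Z(C) = (-10 + C) + 13 = 3 + C)
Z(4*R(5)) - 1*467 = (3 + 4*(-5*5)) - 1*467 = (3 + 4*(-25)) - 467 = (3 - 100) - 467 = -97 - 467 = -564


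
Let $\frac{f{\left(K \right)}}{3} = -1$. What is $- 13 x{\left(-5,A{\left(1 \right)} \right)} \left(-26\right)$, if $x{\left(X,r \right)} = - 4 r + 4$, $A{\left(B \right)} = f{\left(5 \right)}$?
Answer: $5408$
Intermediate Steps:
$f{\left(K \right)} = -3$ ($f{\left(K \right)} = 3 \left(-1\right) = -3$)
$A{\left(B \right)} = -3$
$x{\left(X,r \right)} = 4 - 4 r$
$- 13 x{\left(-5,A{\left(1 \right)} \right)} \left(-26\right) = - 13 \left(4 - -12\right) \left(-26\right) = - 13 \left(4 + 12\right) \left(-26\right) = \left(-13\right) 16 \left(-26\right) = \left(-208\right) \left(-26\right) = 5408$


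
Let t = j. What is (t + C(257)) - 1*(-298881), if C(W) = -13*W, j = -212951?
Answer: 82589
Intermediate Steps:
t = -212951
(t + C(257)) - 1*(-298881) = (-212951 - 13*257) - 1*(-298881) = (-212951 - 3341) + 298881 = -216292 + 298881 = 82589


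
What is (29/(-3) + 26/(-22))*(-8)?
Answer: 2864/33 ≈ 86.788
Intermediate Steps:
(29/(-3) + 26/(-22))*(-8) = (29*(-⅓) + 26*(-1/22))*(-8) = (-29/3 - 13/11)*(-8) = -358/33*(-8) = 2864/33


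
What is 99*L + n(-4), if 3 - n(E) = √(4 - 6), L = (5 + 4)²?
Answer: 8022 - I*√2 ≈ 8022.0 - 1.4142*I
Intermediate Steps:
L = 81 (L = 9² = 81)
n(E) = 3 - I*√2 (n(E) = 3 - √(4 - 6) = 3 - √(-2) = 3 - I*√2)
99*L + n(-4) = 99*81 + (3 - I*√2) = 8019 + (3 - I*√2) = 8022 - I*√2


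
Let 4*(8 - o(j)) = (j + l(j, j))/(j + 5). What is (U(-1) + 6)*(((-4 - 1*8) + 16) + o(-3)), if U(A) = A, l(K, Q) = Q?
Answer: 255/4 ≈ 63.750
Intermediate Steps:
o(j) = 8 - j/(2*(5 + j)) (o(j) = 8 - (j + j)/(4*(j + 5)) = 8 - 2*j/(4*(5 + j)) = 8 - j/(2*(5 + j)))
(U(-1) + 6)*(((-4 - 1*8) + 16) + o(-3)) = (-1 + 6)*(((-4 - 1*8) + 16) + 5*(16 + 3*(-3))/(2*(5 - 3))) = 5*(((-4 - 8) + 16) + (5/2)*(16 - 9)/2) = 5*((-12 + 16) + (5/2)*(½)*7) = 5*(4 + 35/4) = 5*(51/4) = 255/4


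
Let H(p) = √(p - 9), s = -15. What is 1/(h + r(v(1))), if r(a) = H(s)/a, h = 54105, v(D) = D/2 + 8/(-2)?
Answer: 883715/47813400107 + 28*I*√6/143440200321 ≈ 1.8483e-5 + 4.7815e-10*I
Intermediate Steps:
v(D) = -4 + D/2 (v(D) = D*(½) + 8*(-½) = D/2 - 4 = -4 + D/2)
H(p) = √(-9 + p)
r(a) = 2*I*√6/a (r(a) = √(-9 - 15)/a = √(-24)/a = (2*I*√6)/a = 2*I*√6/a)
1/(h + r(v(1))) = 1/(54105 + 2*I*√6/(-4 + (½)*1)) = 1/(54105 + 2*I*√6/(-4 + ½)) = 1/(54105 + 2*I*√6/(-7/2)) = 1/(54105 + 2*I*√6*(-2/7)) = 1/(54105 - 4*I*√6/7)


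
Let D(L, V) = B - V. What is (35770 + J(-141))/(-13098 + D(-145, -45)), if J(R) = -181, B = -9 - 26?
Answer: -35589/13088 ≈ -2.7192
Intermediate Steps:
B = -35
D(L, V) = -35 - V
(35770 + J(-141))/(-13098 + D(-145, -45)) = (35770 - 181)/(-13098 + (-35 - 1*(-45))) = 35589/(-13098 + (-35 + 45)) = 35589/(-13098 + 10) = 35589/(-13088) = 35589*(-1/13088) = -35589/13088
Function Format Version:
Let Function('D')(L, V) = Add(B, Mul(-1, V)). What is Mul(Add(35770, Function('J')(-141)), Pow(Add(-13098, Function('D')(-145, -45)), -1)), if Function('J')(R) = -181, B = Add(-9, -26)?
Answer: Rational(-35589, 13088) ≈ -2.7192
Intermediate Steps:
B = -35
Function('D')(L, V) = Add(-35, Mul(-1, V))
Mul(Add(35770, Function('J')(-141)), Pow(Add(-13098, Function('D')(-145, -45)), -1)) = Mul(Add(35770, -181), Pow(Add(-13098, Add(-35, Mul(-1, -45))), -1)) = Mul(35589, Pow(Add(-13098, Add(-35, 45)), -1)) = Mul(35589, Pow(Add(-13098, 10), -1)) = Mul(35589, Pow(-13088, -1)) = Mul(35589, Rational(-1, 13088)) = Rational(-35589, 13088)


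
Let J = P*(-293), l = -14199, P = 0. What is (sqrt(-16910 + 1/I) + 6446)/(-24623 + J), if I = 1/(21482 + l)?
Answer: -6446/24623 - I*sqrt(9627)/24623 ≈ -0.26179 - 0.0039848*I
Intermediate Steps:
I = 1/7283 (I = 1/(21482 - 14199) = 1/7283 ≈ 0.00013731)
J = 0 (J = 0*(-293) = 0)
(sqrt(-16910 + 1/I) + 6446)/(-24623 + J) = (sqrt(-16910 + 1/(1/7283)) + 6446)/(-24623 + 0) = (sqrt(-16910 + 7283) + 6446)/(-24623) = (sqrt(-9627) + 6446)*(-1/24623) = (I*sqrt(9627) + 6446)*(-1/24623) = (6446 + I*sqrt(9627))*(-1/24623) = -6446/24623 - I*sqrt(9627)/24623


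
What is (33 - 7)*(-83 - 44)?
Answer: -3302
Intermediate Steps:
(33 - 7)*(-83 - 44) = 26*(-127) = -3302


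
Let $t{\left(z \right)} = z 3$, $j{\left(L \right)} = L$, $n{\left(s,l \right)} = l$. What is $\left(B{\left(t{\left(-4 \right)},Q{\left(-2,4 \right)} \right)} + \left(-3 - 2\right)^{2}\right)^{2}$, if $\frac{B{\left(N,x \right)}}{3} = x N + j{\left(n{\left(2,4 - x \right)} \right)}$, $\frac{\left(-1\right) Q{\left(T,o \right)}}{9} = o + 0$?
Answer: $2076481$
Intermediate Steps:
$Q{\left(T,o \right)} = - 9 o$ ($Q{\left(T,o \right)} = - 9 \left(o + 0\right) = - 9 o$)
$t{\left(z \right)} = 3 z$
$B{\left(N,x \right)} = 12 - 3 x + 3 N x$ ($B{\left(N,x \right)} = 3 \left(x N - \left(-4 + x\right)\right) = 3 \left(N x - \left(-4 + x\right)\right) = 3 \left(4 - x + N x\right) = 12 - 3 x + 3 N x$)
$\left(B{\left(t{\left(-4 \right)},Q{\left(-2,4 \right)} \right)} + \left(-3 - 2\right)^{2}\right)^{2} = \left(\left(12 - 3 \left(\left(-9\right) 4\right) + 3 \cdot 3 \left(-4\right) \left(\left(-9\right) 4\right)\right) + \left(-3 - 2\right)^{2}\right)^{2} = \left(\left(12 - -108 + 3 \left(-12\right) \left(-36\right)\right) + \left(-5\right)^{2}\right)^{2} = \left(\left(12 + 108 + 1296\right) + 25\right)^{2} = \left(1416 + 25\right)^{2} = 1441^{2} = 2076481$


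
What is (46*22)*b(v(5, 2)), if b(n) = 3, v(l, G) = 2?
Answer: 3036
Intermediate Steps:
(46*22)*b(v(5, 2)) = (46*22)*3 = 1012*3 = 3036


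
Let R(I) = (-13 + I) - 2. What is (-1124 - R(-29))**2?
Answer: 1166400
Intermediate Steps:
R(I) = -15 + I
(-1124 - R(-29))**2 = (-1124 - (-15 - 29))**2 = (-1124 - 1*(-44))**2 = (-1124 + 44)**2 = (-1080)**2 = 1166400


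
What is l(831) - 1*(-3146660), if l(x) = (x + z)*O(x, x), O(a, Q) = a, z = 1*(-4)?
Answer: 3833897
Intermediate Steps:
z = -4
l(x) = x*(-4 + x) (l(x) = (x - 4)*x = (-4 + x)*x = x*(-4 + x))
l(831) - 1*(-3146660) = 831*(-4 + 831) - 1*(-3146660) = 831*827 + 3146660 = 687237 + 3146660 = 3833897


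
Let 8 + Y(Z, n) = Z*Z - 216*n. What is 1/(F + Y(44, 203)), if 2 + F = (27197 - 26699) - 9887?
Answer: -1/51311 ≈ -1.9489e-5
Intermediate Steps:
F = -9391 (F = -2 + ((27197 - 26699) - 9887) = -2 + (498 - 9887) = -2 - 9389 = -9391)
Y(Z, n) = -8 + Z² - 216*n (Y(Z, n) = -8 + (Z*Z - 216*n) = -8 + (Z² - 216*n) = -8 + Z² - 216*n)
1/(F + Y(44, 203)) = 1/(-9391 + (-8 + 44² - 216*203)) = 1/(-9391 + (-8 + 1936 - 43848)) = 1/(-9391 - 41920) = 1/(-51311) = -1/51311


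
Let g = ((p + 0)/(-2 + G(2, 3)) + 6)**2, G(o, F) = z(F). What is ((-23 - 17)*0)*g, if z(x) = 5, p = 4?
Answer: 0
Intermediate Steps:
G(o, F) = 5
g = 484/9 (g = ((4 + 0)/(-2 + 5) + 6)**2 = (4/3 + 6)**2 = (22/3)**2 = 484/9 ≈ 53.778)
((-23 - 17)*0)*g = ((-23 - 17)*0)*(484/9) = -40*0*(484/9) = 0*(484/9) = 0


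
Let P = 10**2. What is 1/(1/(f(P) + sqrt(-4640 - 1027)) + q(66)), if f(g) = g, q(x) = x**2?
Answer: 68245552/297278060113 + I*sqrt(5667)/297278060113 ≈ 0.00022957 + 2.5323e-10*I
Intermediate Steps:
P = 100
1/(1/(f(P) + sqrt(-4640 - 1027)) + q(66)) = 1/(1/(100 + sqrt(-4640 - 1027)) + 66**2) = 1/(1/(100 + sqrt(-5667)) + 4356) = 1/(1/(100 + I*sqrt(5667)) + 4356) = 1/(4356 + 1/(100 + I*sqrt(5667)))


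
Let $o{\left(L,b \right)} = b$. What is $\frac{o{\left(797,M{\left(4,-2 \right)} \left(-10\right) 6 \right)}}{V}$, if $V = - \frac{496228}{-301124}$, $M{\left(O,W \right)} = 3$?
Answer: $- \frac{13550580}{124057} \approx -109.23$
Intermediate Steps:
$V = \frac{124057}{75281}$ ($V = \left(-496228\right) \left(- \frac{1}{301124}\right) = \frac{124057}{75281} \approx 1.6479$)
$\frac{o{\left(797,M{\left(4,-2 \right)} \left(-10\right) 6 \right)}}{V} = \frac{3 \left(-10\right) 6}{\frac{124057}{75281}} = \left(-30\right) 6 \cdot \frac{75281}{124057} = \left(-180\right) \frac{75281}{124057} = - \frac{13550580}{124057}$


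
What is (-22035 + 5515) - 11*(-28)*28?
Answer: -7896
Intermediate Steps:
(-22035 + 5515) - 11*(-28)*28 = -16520 + 308*28 = -16520 + 8624 = -7896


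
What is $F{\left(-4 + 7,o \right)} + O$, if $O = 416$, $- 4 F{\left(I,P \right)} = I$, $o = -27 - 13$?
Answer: $\frac{1661}{4} \approx 415.25$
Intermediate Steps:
$o = -40$ ($o = -27 - 13 = -40$)
$F{\left(I,P \right)} = - \frac{I}{4}$
$F{\left(-4 + 7,o \right)} + O = - \frac{-4 + 7}{4} + 416 = \left(- \frac{1}{4}\right) 3 + 416 = - \frac{3}{4} + 416 = \frac{1661}{4}$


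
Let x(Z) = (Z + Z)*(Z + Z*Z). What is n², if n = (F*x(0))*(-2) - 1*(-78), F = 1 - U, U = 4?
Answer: 6084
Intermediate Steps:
x(Z) = 2*Z*(Z + Z²) (x(Z) = (2*Z)*(Z + Z²) = 2*Z*(Z + Z²))
F = -3 (F = 1 - 1*4 = 1 - 4 = -3)
n = 78 (n = -6*0²*(1 + 0)*(-2) - 1*(-78) = -6*0*(-2) + 78 = -3*0*(-2) + 78 = 0*(-2) + 78 = 0 + 78 = 78)
n² = 78² = 6084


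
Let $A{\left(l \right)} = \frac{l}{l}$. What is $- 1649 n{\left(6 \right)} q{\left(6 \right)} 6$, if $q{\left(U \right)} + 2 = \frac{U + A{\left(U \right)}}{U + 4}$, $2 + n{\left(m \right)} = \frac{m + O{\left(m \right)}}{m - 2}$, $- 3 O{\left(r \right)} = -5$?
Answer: $- \frac{21437}{20} \approx -1071.8$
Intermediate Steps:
$O{\left(r \right)} = \frac{5}{3}$ ($O{\left(r \right)} = \left(- \frac{1}{3}\right) \left(-5\right) = \frac{5}{3}$)
$A{\left(l \right)} = 1$
$n{\left(m \right)} = -2 + \frac{\frac{5}{3} + m}{-2 + m}$ ($n{\left(m \right)} = -2 + \frac{m + \frac{5}{3}}{m - 2} = -2 + \frac{\frac{5}{3} + m}{-2 + m}$)
$q{\left(U \right)} = -2 + \frac{1 + U}{4 + U}$ ($q{\left(U \right)} = -2 + \frac{U + 1}{U + 4} = -2 + \frac{1 + U}{4 + U}$)
$- 1649 n{\left(6 \right)} q{\left(6 \right)} 6 = - 1649 \frac{\frac{17}{3} - 6}{-2 + 6} \frac{-7 - 6}{4 + 6} \cdot 6 = - 1649 \frac{\frac{17}{3} - 6}{4} \frac{-7 - 6}{10} \cdot 6 = - 1649 \cdot \frac{1}{4} \left(- \frac{1}{3}\right) \frac{1}{10} \left(-13\right) 6 = - 1649 \left(- \frac{1}{12}\right) \left(- \frac{13}{10}\right) 6 = - 1649 \cdot \frac{13}{120} \cdot 6 = \left(-1649\right) \frac{13}{20} = - \frac{21437}{20}$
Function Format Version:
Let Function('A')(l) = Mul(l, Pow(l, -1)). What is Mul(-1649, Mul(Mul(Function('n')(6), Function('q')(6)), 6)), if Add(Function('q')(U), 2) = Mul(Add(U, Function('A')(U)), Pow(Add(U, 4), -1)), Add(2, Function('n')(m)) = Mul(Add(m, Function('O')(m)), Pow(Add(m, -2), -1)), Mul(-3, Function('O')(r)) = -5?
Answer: Rational(-21437, 20) ≈ -1071.8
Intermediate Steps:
Function('O')(r) = Rational(5, 3) (Function('O')(r) = Mul(Rational(-1, 3), -5) = Rational(5, 3))
Function('A')(l) = 1
Function('n')(m) = Add(-2, Mul(Pow(Add(-2, m), -1), Add(Rational(5, 3), m))) (Function('n')(m) = Add(-2, Mul(Add(m, Rational(5, 3)), Pow(Add(m, -2), -1))) = Add(-2, Mul(Add(Rational(5, 3), m), Pow(Add(-2, m), -1))) = Add(-2, Mul(Pow(Add(-2, m), -1), Add(Rational(5, 3), m))))
Function('q')(U) = Add(-2, Mul(Pow(Add(4, U), -1), Add(1, U))) (Function('q')(U) = Add(-2, Mul(Add(U, 1), Pow(Add(U, 4), -1))) = Add(-2, Mul(Add(1, U), Pow(Add(4, U), -1))) = Add(-2, Mul(Pow(Add(4, U), -1), Add(1, U))))
Mul(-1649, Mul(Mul(Function('n')(6), Function('q')(6)), 6)) = Mul(-1649, Mul(Mul(Mul(Pow(Add(-2, 6), -1), Add(Rational(17, 3), Mul(-1, 6))), Mul(Pow(Add(4, 6), -1), Add(-7, Mul(-1, 6)))), 6)) = Mul(-1649, Mul(Mul(Mul(Pow(4, -1), Add(Rational(17, 3), -6)), Mul(Pow(10, -1), Add(-7, -6))), 6)) = Mul(-1649, Mul(Mul(Mul(Rational(1, 4), Rational(-1, 3)), Mul(Rational(1, 10), -13)), 6)) = Mul(-1649, Mul(Mul(Rational(-1, 12), Rational(-13, 10)), 6)) = Mul(-1649, Mul(Rational(13, 120), 6)) = Mul(-1649, Rational(13, 20)) = Rational(-21437, 20)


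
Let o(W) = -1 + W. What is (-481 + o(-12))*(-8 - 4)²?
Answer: -71136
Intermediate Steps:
(-481 + o(-12))*(-8 - 4)² = (-481 + (-1 - 12))*(-8 - 4)² = (-481 - 13)*(-12)² = -494*144 = -71136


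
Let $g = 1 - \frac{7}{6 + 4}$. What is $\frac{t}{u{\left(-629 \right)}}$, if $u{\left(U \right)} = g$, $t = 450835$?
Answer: $\frac{4508350}{3} \approx 1.5028 \cdot 10^{6}$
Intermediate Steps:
$g = \frac{3}{10}$ ($g = 1 - \frac{7}{10} = \frac{3}{10} \approx 0.3$)
$u{\left(U \right)} = \frac{3}{10}$
$\frac{t}{u{\left(-629 \right)}} = \frac{450835}{\frac{3}{10}} = 450835 \cdot \frac{10}{3} = \frac{4508350}{3}$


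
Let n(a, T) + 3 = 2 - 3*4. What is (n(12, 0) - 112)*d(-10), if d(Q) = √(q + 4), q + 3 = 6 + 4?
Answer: -125*√11 ≈ -414.58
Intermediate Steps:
q = 7 (q = -3 + (6 + 4) = -3 + 10 = 7)
d(Q) = √11 (d(Q) = √(7 + 4) = √11)
n(a, T) = -13 (n(a, T) = -3 + (2 - 3*4) = -3 + (2 - 12) = -3 - 10 = -13)
(n(12, 0) - 112)*d(-10) = (-13 - 112)*√11 = -125*√11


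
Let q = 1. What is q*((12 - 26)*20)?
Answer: -280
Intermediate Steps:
q*((12 - 26)*20) = 1*((12 - 26)*20) = 1*(-14*20) = 1*(-280) = -280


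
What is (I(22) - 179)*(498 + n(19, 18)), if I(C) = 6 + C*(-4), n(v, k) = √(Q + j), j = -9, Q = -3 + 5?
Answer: -129978 - 261*I*√7 ≈ -1.2998e+5 - 690.54*I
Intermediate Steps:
Q = 2
n(v, k) = I*√7 (n(v, k) = √(2 - 9) = √(-7) = I*√7)
I(C) = 6 - 4*C
(I(22) - 179)*(498 + n(19, 18)) = ((6 - 4*22) - 179)*(498 + I*√7) = ((6 - 88) - 179)*(498 + I*√7) = (-82 - 179)*(498 + I*√7) = -261*(498 + I*√7) = -129978 - 261*I*√7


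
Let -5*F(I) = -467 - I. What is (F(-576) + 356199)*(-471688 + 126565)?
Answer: -614624718978/5 ≈ -1.2292e+11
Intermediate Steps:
F(I) = 467/5 + I/5 (F(I) = -(-467 - I)/5 = 467/5 + I/5)
(F(-576) + 356199)*(-471688 + 126565) = ((467/5 + (1/5)*(-576)) + 356199)*(-471688 + 126565) = ((467/5 - 576/5) + 356199)*(-345123) = (-109/5 + 356199)*(-345123) = (1780886/5)*(-345123) = -614624718978/5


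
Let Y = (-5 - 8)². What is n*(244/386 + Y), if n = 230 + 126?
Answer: 11655084/193 ≈ 60389.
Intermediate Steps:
n = 356
Y = 169 (Y = (-13)² = 169)
n*(244/386 + Y) = 356*(244/386 + 169) = 356*(244*(1/386) + 169) = 356*(122/193 + 169) = 356*(32739/193) = 11655084/193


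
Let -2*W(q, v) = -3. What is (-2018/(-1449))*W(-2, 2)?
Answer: 1009/483 ≈ 2.0890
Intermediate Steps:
W(q, v) = 3/2 (W(q, v) = -½*(-3) = 3/2)
(-2018/(-1449))*W(-2, 2) = -2018/(-1449)*(3/2) = -2018*(-1/1449)*(3/2) = (2018/1449)*(3/2) = 1009/483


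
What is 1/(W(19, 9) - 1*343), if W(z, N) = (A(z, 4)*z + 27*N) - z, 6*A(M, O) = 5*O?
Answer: -3/167 ≈ -0.017964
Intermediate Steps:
A(M, O) = 5*O/6 (A(M, O) = (5*O)/6 = 5*O/6)
W(z, N) = 27*N + 7*z/3 (W(z, N) = (((⅚)*4)*z + 27*N) - z = (10*z/3 + 27*N) - z = (27*N + 10*z/3) - z = 27*N + 7*z/3)
1/(W(19, 9) - 1*343) = 1/((27*9 + (7/3)*19) - 1*343) = 1/((243 + 133/3) - 343) = 1/(862/3 - 343) = 1/(-167/3) = -3/167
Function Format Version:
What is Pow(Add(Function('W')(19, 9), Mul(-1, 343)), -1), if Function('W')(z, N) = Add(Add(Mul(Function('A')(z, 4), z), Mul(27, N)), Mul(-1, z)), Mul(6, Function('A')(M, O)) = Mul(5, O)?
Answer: Rational(-3, 167) ≈ -0.017964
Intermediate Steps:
Function('A')(M, O) = Mul(Rational(5, 6), O) (Function('A')(M, O) = Mul(Rational(1, 6), Mul(5, O)) = Mul(Rational(5, 6), O))
Function('W')(z, N) = Add(Mul(27, N), Mul(Rational(7, 3), z)) (Function('W')(z, N) = Add(Add(Mul(Mul(Rational(5, 6), 4), z), Mul(27, N)), Mul(-1, z)) = Add(Add(Mul(Rational(10, 3), z), Mul(27, N)), Mul(-1, z)) = Add(Add(Mul(27, N), Mul(Rational(10, 3), z)), Mul(-1, z)) = Add(Mul(27, N), Mul(Rational(7, 3), z)))
Pow(Add(Function('W')(19, 9), Mul(-1, 343)), -1) = Pow(Add(Add(Mul(27, 9), Mul(Rational(7, 3), 19)), Mul(-1, 343)), -1) = Pow(Add(Add(243, Rational(133, 3)), -343), -1) = Pow(Add(Rational(862, 3), -343), -1) = Pow(Rational(-167, 3), -1) = Rational(-3, 167)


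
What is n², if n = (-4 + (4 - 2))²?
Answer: 16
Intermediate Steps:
n = 4 (n = (-4 + 2)² = (-2)² = 4)
n² = 4² = 16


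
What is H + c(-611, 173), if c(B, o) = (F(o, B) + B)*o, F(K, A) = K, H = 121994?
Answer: 46220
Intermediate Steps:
c(B, o) = o*(B + o) (c(B, o) = (o + B)*o = (B + o)*o = o*(B + o))
H + c(-611, 173) = 121994 + 173*(-611 + 173) = 121994 + 173*(-438) = 121994 - 75774 = 46220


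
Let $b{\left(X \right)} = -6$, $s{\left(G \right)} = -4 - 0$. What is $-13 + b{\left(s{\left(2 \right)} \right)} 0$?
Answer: $-13$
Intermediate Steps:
$s{\left(G \right)} = -4$ ($s{\left(G \right)} = -4 + 0 = -4$)
$-13 + b{\left(s{\left(2 \right)} \right)} 0 = -13 - 0 = -13 + 0 = -13$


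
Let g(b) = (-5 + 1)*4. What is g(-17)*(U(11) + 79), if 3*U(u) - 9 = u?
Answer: -4112/3 ≈ -1370.7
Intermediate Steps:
U(u) = 3 + u/3
g(b) = -16 (g(b) = -4*4 = -16)
g(-17)*(U(11) + 79) = -16*((3 + (⅓)*11) + 79) = -16*((3 + 11/3) + 79) = -16*(20/3 + 79) = -16*257/3 = -4112/3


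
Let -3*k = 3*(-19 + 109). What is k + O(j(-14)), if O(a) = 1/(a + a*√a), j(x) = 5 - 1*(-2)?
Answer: -3781/42 + √7/42 ≈ -89.961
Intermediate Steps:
j(x) = 7 (j(x) = 5 + 2 = 7)
O(a) = 1/(a + a^(3/2))
k = -90 (k = -(-19 + 109) = -90 ≈ -90.000)
k + O(j(-14)) = -90 + 1/(7 + 7^(3/2)) = -90 + 1/(7 + 7*√7)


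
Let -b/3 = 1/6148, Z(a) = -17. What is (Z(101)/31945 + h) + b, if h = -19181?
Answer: -3767107553011/196397860 ≈ -19181.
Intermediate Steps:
b = -3/6148 ≈ -0.00048796
(Z(101)/31945 + h) + b = (-17/31945 - 19181) - 3/6148 = -612737062/31945 - 3/6148 = -3767107553011/196397860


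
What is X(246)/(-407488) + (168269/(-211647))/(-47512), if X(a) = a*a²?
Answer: -584763943582597/16006275501222 ≈ -36.533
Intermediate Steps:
X(a) = a³
X(246)/(-407488) + (168269/(-211647))/(-47512) = 246³/(-407488) + (168269/(-211647))/(-47512) = 14886936*(-1/407488) + (168269*(-1/211647))*(-1/47512) = -1860867/50936 - 168269/211647*(-1/47512) = -1860867/50936 + 168269/10055772264 = -584763943582597/16006275501222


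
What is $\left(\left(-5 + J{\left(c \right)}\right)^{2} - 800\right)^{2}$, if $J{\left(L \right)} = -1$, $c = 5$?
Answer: $583696$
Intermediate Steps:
$\left(\left(-5 + J{\left(c \right)}\right)^{2} - 800\right)^{2} = \left(\left(-5 - 1\right)^{2} - 800\right)^{2} = \left(\left(-6\right)^{2} - 800\right)^{2} = \left(36 - 800\right)^{2} = \left(-764\right)^{2} = 583696$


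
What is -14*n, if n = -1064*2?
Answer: 29792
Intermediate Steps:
n = -2128
-14*n = -14*(-2128) = 29792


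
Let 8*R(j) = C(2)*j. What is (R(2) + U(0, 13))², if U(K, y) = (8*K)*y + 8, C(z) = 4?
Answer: 81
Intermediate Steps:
U(K, y) = 8 + 8*K*y (U(K, y) = 8*K*y + 8 = 8 + 8*K*y)
R(j) = j/2 (R(j) = (4*j)/8 = j/2)
(R(2) + U(0, 13))² = ((½)*2 + (8 + 8*0*13))² = (1 + (8 + 0))² = (1 + 8)² = 9² = 81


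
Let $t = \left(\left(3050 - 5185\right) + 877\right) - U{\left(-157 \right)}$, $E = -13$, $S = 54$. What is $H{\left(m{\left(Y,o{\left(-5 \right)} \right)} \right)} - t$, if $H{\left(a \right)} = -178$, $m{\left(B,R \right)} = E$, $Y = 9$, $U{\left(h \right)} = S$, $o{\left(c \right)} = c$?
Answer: $1134$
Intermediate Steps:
$U{\left(h \right)} = 54$
$m{\left(B,R \right)} = -13$
$t = -1312$ ($t = \left(\left(3050 - 5185\right) + 877\right) - 54 = \left(-2135 + 877\right) - 54 = -1258 - 54 = -1312$)
$H{\left(m{\left(Y,o{\left(-5 \right)} \right)} \right)} - t = -178 - -1312 = -178 + 1312 = 1134$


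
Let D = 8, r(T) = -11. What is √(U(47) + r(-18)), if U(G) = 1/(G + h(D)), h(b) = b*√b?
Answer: I*√(11 - 1/(47 + 16*√2)) ≈ 3.3145*I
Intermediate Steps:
h(b) = b^(3/2)
U(G) = 1/(G + 16*√2) (U(G) = 1/(G + 8^(3/2)) = 1/(G + 16*√2))
√(U(47) + r(-18)) = √(1/(47 + 16*√2) - 11) = √(-11 + 1/(47 + 16*√2))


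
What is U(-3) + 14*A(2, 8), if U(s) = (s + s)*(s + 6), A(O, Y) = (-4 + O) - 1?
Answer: -60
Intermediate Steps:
A(O, Y) = -5 + O
U(s) = 2*s*(6 + s) (U(s) = (2*s)*(6 + s) = 2*s*(6 + s))
U(-3) + 14*A(2, 8) = 2*(-3)*(6 - 3) + 14*(-5 + 2) = 2*(-3)*3 + 14*(-3) = -18 - 42 = -60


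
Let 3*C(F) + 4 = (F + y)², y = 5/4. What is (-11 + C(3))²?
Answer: 10201/256 ≈ 39.848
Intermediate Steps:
y = 5/4 (y = 5*(¼) = 5/4 ≈ 1.2500)
C(F) = -4/3 + (5/4 + F)²/3 (C(F) = -4/3 + (F + 5/4)²/3 = -4/3 + (5/4 + F)²/3)
(-11 + C(3))² = (-11 + (-4/3 + (5 + 4*3)²/48))² = (-11 + (-4/3 + (5 + 12)²/48))² = (-11 + (-4/3 + (1/48)*17²))² = (-11 + (-4/3 + (1/48)*289))² = (-11 + (-4/3 + 289/48))² = (-11 + 75/16)² = (-101/16)² = 10201/256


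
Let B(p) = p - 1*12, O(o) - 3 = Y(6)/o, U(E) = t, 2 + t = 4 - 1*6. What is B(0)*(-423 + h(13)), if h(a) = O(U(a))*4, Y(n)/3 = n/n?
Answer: 4968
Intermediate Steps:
t = -4 (t = -2 + (4 - 1*6) = -2 + (4 - 6) = -2 - 2 = -4)
Y(n) = 3 (Y(n) = 3*(n/n) = 3*1 = 3)
U(E) = -4
O(o) = 3 + 3/o
B(p) = -12 + p (B(p) = p - 12 = -12 + p)
h(a) = 9 (h(a) = (3 + 3/(-4))*4 = (3 + 3*(-¼))*4 = (3 - ¾)*4 = (9/4)*4 = 9)
B(0)*(-423 + h(13)) = (-12 + 0)*(-423 + 9) = -12*(-414) = 4968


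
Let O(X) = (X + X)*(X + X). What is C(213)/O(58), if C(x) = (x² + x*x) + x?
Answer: 90951/13456 ≈ 6.7591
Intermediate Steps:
O(X) = 4*X² (O(X) = (2*X)*(2*X) = 4*X²)
C(x) = x + 2*x² (C(x) = (x² + x²) + x = 2*x² + x = x + 2*x²)
C(213)/O(58) = (213*(1 + 2*213))/((4*58²)) = (213*(1 + 426))/((4*3364)) = (213*427)/13456 = 90951*(1/13456) = 90951/13456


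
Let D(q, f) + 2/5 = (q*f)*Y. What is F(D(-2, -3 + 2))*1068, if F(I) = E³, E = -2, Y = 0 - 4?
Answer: -8544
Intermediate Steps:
Y = -4
D(q, f) = -⅖ - 4*f*q (D(q, f) = -⅖ + (q*f)*(-4) = -⅖ + (f*q)*(-4) = -⅖ - 4*f*q)
F(I) = -8 (F(I) = (-2)³ = -8)
F(D(-2, -3 + 2))*1068 = -8*1068 = -8544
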